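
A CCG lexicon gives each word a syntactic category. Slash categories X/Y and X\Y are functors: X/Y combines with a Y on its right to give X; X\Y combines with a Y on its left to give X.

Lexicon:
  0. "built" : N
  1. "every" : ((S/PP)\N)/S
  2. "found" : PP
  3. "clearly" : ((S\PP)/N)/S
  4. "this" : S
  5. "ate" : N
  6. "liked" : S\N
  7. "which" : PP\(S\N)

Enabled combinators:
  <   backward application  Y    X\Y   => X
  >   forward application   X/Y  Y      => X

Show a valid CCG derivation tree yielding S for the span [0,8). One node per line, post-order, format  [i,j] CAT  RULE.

[0,1] N  lex  "built"
[1,2] ((S/PP)\N)/S  lex  "every"
[2,3] PP  lex  "found"
[3,4] ((S\PP)/N)/S  lex  "clearly"
[4,5] S  lex  "this"
[3,5] (S\PP)/N  >  k=4
[5,6] N  lex  "ate"
[3,6] S\PP  >  k=5
[2,6] S  <  k=3
[1,6] (S/PP)\N  >  k=2
[0,6] S/PP  <  k=1
[6,7] S\N  lex  "liked"
[7,8] PP\(S\N)  lex  "which"
[6,8] PP  <  k=7
[0,8] S  >  k=6

[0,8] S   >
  [0,6] S/PP   <
    [0,1] "built" : N
    [1,6] (S/PP)\N   >
      [1,2] "every" : ((S/PP)\N)/S
      [2,6] S   <
        [2,3] "found" : PP
        [3,6] S\PP   >
          [3,5] (S\PP)/N   >
            [3,4] "clearly" : ((S\PP)/N)/S
            [4,5] "this" : S
          [5,6] "ate" : N
  [6,8] PP   <
    [6,7] "liked" : S\N
    [7,8] "which" : PP\(S\N)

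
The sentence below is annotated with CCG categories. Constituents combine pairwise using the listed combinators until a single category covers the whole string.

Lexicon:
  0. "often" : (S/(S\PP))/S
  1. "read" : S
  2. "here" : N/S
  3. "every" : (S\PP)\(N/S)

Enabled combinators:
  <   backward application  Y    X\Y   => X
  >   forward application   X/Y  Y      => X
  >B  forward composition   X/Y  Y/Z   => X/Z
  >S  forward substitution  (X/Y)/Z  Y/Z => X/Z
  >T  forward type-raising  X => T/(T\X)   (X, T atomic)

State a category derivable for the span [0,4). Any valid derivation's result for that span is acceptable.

S

[0,4] S   >
  [0,2] S/(S\PP)   >
    [0,1] "often" : (S/(S\PP))/S
    [1,2] "read" : S
  [2,4] S\PP   <
    [2,3] "here" : N/S
    [3,4] "every" : (S\PP)\(N/S)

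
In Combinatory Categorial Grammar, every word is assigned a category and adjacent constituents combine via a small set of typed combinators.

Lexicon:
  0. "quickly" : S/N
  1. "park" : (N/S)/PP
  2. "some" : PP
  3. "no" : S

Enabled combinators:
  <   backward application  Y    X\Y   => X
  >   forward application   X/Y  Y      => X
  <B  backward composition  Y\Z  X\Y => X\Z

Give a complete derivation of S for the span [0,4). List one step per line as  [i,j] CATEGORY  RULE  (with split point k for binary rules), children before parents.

[0,1] S/N  lex  "quickly"
[1,2] (N/S)/PP  lex  "park"
[2,3] PP  lex  "some"
[1,3] N/S  >  k=2
[3,4] S  lex  "no"
[1,4] N  >  k=3
[0,4] S  >  k=1

[0,4] S   >
  [0,1] "quickly" : S/N
  [1,4] N   >
    [1,3] N/S   >
      [1,2] "park" : (N/S)/PP
      [2,3] "some" : PP
    [3,4] "no" : S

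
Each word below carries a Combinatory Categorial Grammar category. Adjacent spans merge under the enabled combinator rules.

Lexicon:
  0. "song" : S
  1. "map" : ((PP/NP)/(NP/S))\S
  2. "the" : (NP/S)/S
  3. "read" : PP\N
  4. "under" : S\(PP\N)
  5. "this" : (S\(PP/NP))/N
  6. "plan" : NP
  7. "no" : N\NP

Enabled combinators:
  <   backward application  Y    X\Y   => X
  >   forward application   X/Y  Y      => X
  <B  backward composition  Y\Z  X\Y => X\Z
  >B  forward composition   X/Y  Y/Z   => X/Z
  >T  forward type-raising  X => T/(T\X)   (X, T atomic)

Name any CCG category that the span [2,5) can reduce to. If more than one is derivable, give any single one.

NP/S

[0,8] S   <
  [0,5] PP/NP   >
    [0,2] (PP/NP)/(NP/S)   <
      [0,1] "song" : S
      [1,2] "map" : ((PP/NP)/(NP/S))\S
    [2,5] NP/S   >
      [2,3] "the" : (NP/S)/S
      [3,5] S   <
        [3,4] "read" : PP\N
        [4,5] "under" : S\(PP\N)
  [5,8] S\(PP/NP)   >
    [5,6] "this" : (S\(PP/NP))/N
    [6,8] N   >
      [6,7] N/(N\NP)   >T
        [6,7] "plan" : NP
      [7,8] "no" : N\NP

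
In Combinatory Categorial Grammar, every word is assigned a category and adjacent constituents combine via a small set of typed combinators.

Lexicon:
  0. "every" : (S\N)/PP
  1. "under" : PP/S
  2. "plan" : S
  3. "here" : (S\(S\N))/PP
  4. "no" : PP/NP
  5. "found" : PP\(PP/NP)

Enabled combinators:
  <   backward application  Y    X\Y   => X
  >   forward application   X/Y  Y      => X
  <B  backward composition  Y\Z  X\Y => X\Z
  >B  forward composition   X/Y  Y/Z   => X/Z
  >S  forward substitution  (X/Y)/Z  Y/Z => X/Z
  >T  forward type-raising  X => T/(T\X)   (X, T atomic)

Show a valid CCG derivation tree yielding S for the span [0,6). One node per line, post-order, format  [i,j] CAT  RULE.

[0,6] S   <
  [0,3] S\N   >
    [0,1] "every" : (S\N)/PP
    [1,3] PP   >
      [1,2] "under" : PP/S
      [2,3] "plan" : S
  [3,6] S\(S\N)   >
    [3,4] "here" : (S\(S\N))/PP
    [4,6] PP   <
      [4,5] "no" : PP/NP
      [5,6] "found" : PP\(PP/NP)

[0,1] (S\N)/PP  lex  "every"
[1,2] PP/S  lex  "under"
[2,3] S  lex  "plan"
[1,3] PP  >  k=2
[0,3] S\N  >  k=1
[3,4] (S\(S\N))/PP  lex  "here"
[4,5] PP/NP  lex  "no"
[5,6] PP\(PP/NP)  lex  "found"
[4,6] PP  <  k=5
[3,6] S\(S\N)  >  k=4
[0,6] S  <  k=3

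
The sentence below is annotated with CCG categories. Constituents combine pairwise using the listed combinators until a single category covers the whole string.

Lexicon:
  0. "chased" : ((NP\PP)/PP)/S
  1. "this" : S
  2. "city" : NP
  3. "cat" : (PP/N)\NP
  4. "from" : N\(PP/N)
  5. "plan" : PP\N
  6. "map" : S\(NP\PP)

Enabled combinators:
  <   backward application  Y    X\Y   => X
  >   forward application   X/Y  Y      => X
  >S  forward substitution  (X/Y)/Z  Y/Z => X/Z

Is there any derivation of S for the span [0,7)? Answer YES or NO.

YES

[0,7] S   <
  [0,6] NP\PP   >
    [0,2] (NP\PP)/PP   >
      [0,1] "chased" : ((NP\PP)/PP)/S
      [1,2] "this" : S
    [2,6] PP   <
      [2,5] N   <
        [2,4] PP/N   <
          [2,3] "city" : NP
          [3,4] "cat" : (PP/N)\NP
        [4,5] "from" : N\(PP/N)
      [5,6] "plan" : PP\N
  [6,7] "map" : S\(NP\PP)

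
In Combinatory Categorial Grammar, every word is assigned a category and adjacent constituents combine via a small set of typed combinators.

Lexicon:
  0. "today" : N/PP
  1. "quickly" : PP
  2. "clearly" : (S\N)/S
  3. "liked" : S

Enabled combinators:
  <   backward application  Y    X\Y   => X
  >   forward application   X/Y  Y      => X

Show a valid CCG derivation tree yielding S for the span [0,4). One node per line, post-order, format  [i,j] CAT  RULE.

[0,4] S   <
  [0,2] N   >
    [0,1] "today" : N/PP
    [1,2] "quickly" : PP
  [2,4] S\N   >
    [2,3] "clearly" : (S\N)/S
    [3,4] "liked" : S

[0,1] N/PP  lex  "today"
[1,2] PP  lex  "quickly"
[0,2] N  >  k=1
[2,3] (S\N)/S  lex  "clearly"
[3,4] S  lex  "liked"
[2,4] S\N  >  k=3
[0,4] S  <  k=2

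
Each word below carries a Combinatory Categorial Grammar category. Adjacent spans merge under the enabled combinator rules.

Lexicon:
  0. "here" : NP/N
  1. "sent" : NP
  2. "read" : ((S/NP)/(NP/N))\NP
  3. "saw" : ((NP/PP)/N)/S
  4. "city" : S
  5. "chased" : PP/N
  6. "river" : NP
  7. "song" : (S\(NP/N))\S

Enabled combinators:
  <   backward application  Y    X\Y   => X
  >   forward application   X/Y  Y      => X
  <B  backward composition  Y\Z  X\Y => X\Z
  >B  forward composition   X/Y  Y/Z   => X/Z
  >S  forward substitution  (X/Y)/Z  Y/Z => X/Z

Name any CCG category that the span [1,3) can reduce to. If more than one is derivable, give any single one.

(S/NP)/(NP/N)

[0,8] S   <
  [0,1] "here" : NP/N
  [1,8] S\(NP/N)   <
    [1,7] S   >
      [1,6] S/NP   >
        [1,3] (S/NP)/(NP/N)   <
          [1,2] "sent" : NP
          [2,3] "read" : ((S/NP)/(NP/N))\NP
        [3,6] NP/N   >S
          [3,5] (NP/PP)/N   >
            [3,4] "saw" : ((NP/PP)/N)/S
            [4,5] "city" : S
          [5,6] "chased" : PP/N
      [6,7] "river" : NP
    [7,8] "song" : (S\(NP/N))\S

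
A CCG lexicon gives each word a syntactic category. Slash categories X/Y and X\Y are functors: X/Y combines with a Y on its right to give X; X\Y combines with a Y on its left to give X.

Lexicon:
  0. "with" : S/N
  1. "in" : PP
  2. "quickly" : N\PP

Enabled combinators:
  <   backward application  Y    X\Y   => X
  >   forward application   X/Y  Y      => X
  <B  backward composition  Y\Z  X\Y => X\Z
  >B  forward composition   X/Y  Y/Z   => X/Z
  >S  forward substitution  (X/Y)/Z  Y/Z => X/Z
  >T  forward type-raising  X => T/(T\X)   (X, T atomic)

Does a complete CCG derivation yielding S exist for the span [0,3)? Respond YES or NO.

[0,3] S   >
  [0,1] "with" : S/N
  [1,3] N   >
    [1,2] N/(N\PP)   >T
      [1,2] "in" : PP
    [2,3] "quickly" : N\PP

YES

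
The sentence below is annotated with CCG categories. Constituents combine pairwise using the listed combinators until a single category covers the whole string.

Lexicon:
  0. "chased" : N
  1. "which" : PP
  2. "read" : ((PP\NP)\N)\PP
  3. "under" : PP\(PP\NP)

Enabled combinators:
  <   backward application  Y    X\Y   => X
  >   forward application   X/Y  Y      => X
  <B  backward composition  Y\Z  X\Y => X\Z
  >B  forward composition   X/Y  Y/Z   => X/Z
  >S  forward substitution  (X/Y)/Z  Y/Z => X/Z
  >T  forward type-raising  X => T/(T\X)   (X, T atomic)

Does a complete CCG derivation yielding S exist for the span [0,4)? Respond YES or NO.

NO

N PP ((PP\NP)\N)\PP PP\(PP\NP)
CKY chart[0,4] = {N/(N\PP), NP/(NP\PP), PP, PP/(PP\PP), S/(S\PP)}; S ∉ chart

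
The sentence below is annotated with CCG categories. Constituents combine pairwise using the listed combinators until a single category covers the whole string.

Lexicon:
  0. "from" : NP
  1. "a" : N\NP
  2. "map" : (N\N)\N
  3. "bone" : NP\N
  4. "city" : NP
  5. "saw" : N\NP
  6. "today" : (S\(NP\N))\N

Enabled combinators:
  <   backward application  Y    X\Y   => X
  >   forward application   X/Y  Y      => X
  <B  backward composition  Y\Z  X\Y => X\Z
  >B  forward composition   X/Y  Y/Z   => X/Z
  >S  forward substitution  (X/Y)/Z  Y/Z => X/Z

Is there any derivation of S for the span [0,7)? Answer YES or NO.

YES

[0,7] S   <
  [0,4] NP\N   <B
    [0,3] N\N   <
      [0,2] N   <
        [0,1] "from" : NP
        [1,2] "a" : N\NP
      [2,3] "map" : (N\N)\N
    [3,4] "bone" : NP\N
  [4,7] S\(NP\N)   <
    [4,6] N   <
      [4,5] "city" : NP
      [5,6] "saw" : N\NP
    [6,7] "today" : (S\(NP\N))\N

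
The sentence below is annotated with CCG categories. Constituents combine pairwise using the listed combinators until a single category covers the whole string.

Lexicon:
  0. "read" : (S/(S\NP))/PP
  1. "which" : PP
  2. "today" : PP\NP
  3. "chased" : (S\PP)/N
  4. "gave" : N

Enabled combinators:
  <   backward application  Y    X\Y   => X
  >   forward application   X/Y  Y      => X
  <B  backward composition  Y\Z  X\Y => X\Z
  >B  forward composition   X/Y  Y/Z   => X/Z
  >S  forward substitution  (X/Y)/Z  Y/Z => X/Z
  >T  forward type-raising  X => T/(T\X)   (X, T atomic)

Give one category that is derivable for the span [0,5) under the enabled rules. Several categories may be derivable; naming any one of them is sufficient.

S

[0,5] S   >
  [0,2] S/(S\NP)   >
    [0,1] "read" : (S/(S\NP))/PP
    [1,2] "which" : PP
  [2,5] S\NP   <B
    [2,3] "today" : PP\NP
    [3,5] S\PP   >
      [3,4] "chased" : (S\PP)/N
      [4,5] "gave" : N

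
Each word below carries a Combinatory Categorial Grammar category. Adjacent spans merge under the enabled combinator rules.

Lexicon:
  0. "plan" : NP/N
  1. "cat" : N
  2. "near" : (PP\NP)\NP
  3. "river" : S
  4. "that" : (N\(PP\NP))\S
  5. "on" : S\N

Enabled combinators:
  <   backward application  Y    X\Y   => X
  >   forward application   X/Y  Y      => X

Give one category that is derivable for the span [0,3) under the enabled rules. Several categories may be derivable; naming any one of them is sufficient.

[0,6] S   <
  [0,5] N   <
    [0,3] PP\NP   <
      [0,2] NP   >
        [0,1] "plan" : NP/N
        [1,2] "cat" : N
      [2,3] "near" : (PP\NP)\NP
    [3,5] N\(PP\NP)   <
      [3,4] "river" : S
      [4,5] "that" : (N\(PP\NP))\S
  [5,6] "on" : S\N

PP\NP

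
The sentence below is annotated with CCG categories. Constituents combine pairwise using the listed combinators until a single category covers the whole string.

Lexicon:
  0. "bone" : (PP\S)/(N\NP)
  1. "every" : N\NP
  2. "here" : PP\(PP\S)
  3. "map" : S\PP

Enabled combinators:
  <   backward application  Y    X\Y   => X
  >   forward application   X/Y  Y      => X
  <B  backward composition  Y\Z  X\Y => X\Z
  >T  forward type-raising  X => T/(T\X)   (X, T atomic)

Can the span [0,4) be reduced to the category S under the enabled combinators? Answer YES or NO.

[0,4] S   <
  [0,3] PP   <
    [0,2] PP\S   >
      [0,1] "bone" : (PP\S)/(N\NP)
      [1,2] "every" : N\NP
    [2,3] "here" : PP\(PP\S)
  [3,4] "map" : S\PP

YES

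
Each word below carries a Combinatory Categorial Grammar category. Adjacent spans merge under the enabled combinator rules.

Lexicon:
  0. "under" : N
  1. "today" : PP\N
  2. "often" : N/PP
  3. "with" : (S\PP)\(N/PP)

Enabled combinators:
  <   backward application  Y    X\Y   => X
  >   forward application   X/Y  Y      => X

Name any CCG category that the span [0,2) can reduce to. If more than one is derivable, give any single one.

PP

[0,4] S   <
  [0,2] PP   <
    [0,1] "under" : N
    [1,2] "today" : PP\N
  [2,4] S\PP   <
    [2,3] "often" : N/PP
    [3,4] "with" : (S\PP)\(N/PP)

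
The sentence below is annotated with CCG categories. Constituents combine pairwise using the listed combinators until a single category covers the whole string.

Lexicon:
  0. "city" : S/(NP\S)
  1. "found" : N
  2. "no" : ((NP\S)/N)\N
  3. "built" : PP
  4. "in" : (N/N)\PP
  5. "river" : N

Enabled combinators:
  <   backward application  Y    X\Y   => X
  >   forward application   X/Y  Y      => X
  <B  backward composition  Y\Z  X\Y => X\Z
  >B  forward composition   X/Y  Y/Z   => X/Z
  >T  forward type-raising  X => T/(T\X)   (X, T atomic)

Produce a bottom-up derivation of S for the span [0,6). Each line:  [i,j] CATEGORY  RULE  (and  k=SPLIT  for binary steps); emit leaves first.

[0,6] S   >
  [0,5] S/N   >B
    [0,3] S/N   >B
      [0,1] "city" : S/(NP\S)
      [1,3] (NP\S)/N   <
        [1,2] "found" : N
        [2,3] "no" : ((NP\S)/N)\N
    [3,5] N/N   <
      [3,4] "built" : PP
      [4,5] "in" : (N/N)\PP
  [5,6] "river" : N

[0,1] S/(NP\S)  lex  "city"
[1,2] N  lex  "found"
[2,3] ((NP\S)/N)\N  lex  "no"
[1,3] (NP\S)/N  <  k=2
[0,3] S/N  >B  k=1
[3,4] PP  lex  "built"
[4,5] (N/N)\PP  lex  "in"
[3,5] N/N  <  k=4
[0,5] S/N  >B  k=3
[5,6] N  lex  "river"
[0,6] S  >  k=5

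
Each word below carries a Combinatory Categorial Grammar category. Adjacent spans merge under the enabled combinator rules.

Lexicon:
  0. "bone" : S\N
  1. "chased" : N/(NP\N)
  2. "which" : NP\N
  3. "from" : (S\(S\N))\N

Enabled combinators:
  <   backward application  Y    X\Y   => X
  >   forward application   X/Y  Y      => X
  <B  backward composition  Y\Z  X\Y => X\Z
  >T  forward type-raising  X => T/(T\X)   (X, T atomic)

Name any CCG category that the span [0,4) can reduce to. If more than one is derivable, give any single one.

S

[0,4] S   <
  [0,1] "bone" : S\N
  [1,4] S\(S\N)   <
    [1,3] N   >
      [1,2] "chased" : N/(NP\N)
      [2,3] "which" : NP\N
    [3,4] "from" : (S\(S\N))\N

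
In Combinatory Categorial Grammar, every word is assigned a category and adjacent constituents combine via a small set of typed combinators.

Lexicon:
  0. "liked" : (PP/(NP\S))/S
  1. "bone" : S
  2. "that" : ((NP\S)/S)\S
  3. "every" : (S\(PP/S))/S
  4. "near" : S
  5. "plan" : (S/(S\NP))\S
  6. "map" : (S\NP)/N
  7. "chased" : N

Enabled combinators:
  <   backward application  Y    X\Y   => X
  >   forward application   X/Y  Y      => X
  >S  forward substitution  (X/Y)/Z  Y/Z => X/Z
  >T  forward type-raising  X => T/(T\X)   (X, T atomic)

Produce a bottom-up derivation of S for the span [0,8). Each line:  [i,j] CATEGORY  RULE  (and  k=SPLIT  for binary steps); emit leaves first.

[0,1] (PP/(NP\S))/S  lex  "liked"
[1,2] S  lex  "bone"
[2,3] ((NP\S)/S)\S  lex  "that"
[1,3] (NP\S)/S  <  k=2
[0,3] PP/S  >S  k=1
[3,4] (S\(PP/S))/S  lex  "every"
[4,5] S  lex  "near"
[5,6] (S/(S\NP))\S  lex  "plan"
[4,6] S/(S\NP)  <  k=5
[6,7] (S\NP)/N  lex  "map"
[7,8] N  lex  "chased"
[6,8] S\NP  >  k=7
[4,8] S  >  k=6
[3,8] S\(PP/S)  >  k=4
[0,8] S  <  k=3

[0,8] S   <
  [0,3] PP/S   >S
    [0,1] "liked" : (PP/(NP\S))/S
    [1,3] (NP\S)/S   <
      [1,2] "bone" : S
      [2,3] "that" : ((NP\S)/S)\S
  [3,8] S\(PP/S)   >
    [3,4] "every" : (S\(PP/S))/S
    [4,8] S   >
      [4,6] S/(S\NP)   <
        [4,5] "near" : S
        [5,6] "plan" : (S/(S\NP))\S
      [6,8] S\NP   >
        [6,7] "map" : (S\NP)/N
        [7,8] "chased" : N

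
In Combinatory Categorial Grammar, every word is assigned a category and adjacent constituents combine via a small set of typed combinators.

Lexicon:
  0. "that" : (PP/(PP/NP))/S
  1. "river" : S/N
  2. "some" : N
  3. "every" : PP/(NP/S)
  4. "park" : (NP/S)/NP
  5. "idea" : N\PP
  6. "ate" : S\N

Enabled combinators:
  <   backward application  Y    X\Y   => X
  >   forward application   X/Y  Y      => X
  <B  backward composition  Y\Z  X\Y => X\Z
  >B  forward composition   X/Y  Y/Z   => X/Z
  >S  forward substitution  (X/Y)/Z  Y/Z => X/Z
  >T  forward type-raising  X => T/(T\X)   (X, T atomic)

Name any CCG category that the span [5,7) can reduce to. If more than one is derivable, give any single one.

[0,7] S   <
  [0,5] PP   >
    [0,3] PP/(PP/NP)   >
      [0,1] "that" : (PP/(PP/NP))/S
      [1,3] S   >
        [1,2] "river" : S/N
        [2,3] "some" : N
    [3,5] PP/NP   >B
      [3,4] "every" : PP/(NP/S)
      [4,5] "park" : (NP/S)/NP
  [5,7] S\PP   <B
    [5,6] "idea" : N\PP
    [6,7] "ate" : S\N

S\PP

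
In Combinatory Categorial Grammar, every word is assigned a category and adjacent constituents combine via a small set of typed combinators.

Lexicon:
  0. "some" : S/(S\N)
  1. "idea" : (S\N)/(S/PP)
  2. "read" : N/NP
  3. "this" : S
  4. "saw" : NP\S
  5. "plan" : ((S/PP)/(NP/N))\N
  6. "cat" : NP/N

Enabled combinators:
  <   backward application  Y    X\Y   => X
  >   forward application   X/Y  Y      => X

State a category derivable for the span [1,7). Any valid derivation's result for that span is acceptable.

S\N

[0,7] S   >
  [0,1] "some" : S/(S\N)
  [1,7] S\N   >
    [1,2] "idea" : (S\N)/(S/PP)
    [2,7] S/PP   >
      [2,6] (S/PP)/(NP/N)   <
        [2,5] N   >
          [2,3] "read" : N/NP
          [3,5] NP   <
            [3,4] "this" : S
            [4,5] "saw" : NP\S
        [5,6] "plan" : ((S/PP)/(NP/N))\N
      [6,7] "cat" : NP/N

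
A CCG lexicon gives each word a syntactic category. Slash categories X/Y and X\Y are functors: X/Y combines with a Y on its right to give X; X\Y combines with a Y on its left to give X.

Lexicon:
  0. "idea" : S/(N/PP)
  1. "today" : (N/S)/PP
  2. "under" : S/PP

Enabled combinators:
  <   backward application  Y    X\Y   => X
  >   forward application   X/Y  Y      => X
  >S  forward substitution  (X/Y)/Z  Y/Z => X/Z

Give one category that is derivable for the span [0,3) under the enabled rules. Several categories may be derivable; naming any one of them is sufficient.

S

[0,3] S   >
  [0,1] "idea" : S/(N/PP)
  [1,3] N/PP   >S
    [1,2] "today" : (N/S)/PP
    [2,3] "under" : S/PP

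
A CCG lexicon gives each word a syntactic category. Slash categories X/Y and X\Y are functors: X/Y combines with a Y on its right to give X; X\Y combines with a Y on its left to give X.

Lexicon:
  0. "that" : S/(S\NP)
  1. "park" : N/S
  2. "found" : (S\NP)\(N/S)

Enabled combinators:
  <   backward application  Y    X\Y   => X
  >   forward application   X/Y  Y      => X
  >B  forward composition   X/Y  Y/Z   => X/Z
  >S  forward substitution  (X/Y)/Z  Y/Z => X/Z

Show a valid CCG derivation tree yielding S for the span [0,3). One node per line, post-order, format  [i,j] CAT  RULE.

[0,1] S/(S\NP)  lex  "that"
[1,2] N/S  lex  "park"
[2,3] (S\NP)\(N/S)  lex  "found"
[1,3] S\NP  <  k=2
[0,3] S  >  k=1

[0,3] S   >
  [0,1] "that" : S/(S\NP)
  [1,3] S\NP   <
    [1,2] "park" : N/S
    [2,3] "found" : (S\NP)\(N/S)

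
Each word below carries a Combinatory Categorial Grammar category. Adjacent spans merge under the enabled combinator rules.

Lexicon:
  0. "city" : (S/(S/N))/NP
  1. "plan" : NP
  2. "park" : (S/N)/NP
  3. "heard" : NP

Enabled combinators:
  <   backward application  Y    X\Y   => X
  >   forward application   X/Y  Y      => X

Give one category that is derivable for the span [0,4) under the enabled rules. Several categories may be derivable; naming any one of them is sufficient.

[0,4] S   >
  [0,2] S/(S/N)   >
    [0,1] "city" : (S/(S/N))/NP
    [1,2] "plan" : NP
  [2,4] S/N   >
    [2,3] "park" : (S/N)/NP
    [3,4] "heard" : NP

S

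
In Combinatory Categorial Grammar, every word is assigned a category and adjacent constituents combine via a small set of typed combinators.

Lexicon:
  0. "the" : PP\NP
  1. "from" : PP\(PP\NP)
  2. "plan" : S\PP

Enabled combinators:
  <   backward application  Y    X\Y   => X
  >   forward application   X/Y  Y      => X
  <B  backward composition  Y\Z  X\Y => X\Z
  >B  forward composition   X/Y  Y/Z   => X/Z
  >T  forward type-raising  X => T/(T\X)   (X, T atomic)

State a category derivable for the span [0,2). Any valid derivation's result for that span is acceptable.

[0,3] S   <
  [0,2] PP   <
    [0,1] "the" : PP\NP
    [1,2] "from" : PP\(PP\NP)
  [2,3] "plan" : S\PP

PP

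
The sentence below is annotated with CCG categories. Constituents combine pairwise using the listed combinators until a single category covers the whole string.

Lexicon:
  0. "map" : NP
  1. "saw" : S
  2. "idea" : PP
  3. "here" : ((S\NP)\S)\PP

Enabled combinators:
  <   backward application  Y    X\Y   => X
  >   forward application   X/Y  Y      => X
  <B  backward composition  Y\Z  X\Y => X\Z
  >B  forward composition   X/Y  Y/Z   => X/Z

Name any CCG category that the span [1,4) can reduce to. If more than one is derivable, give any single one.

S\NP

[0,4] S   <
  [0,1] "map" : NP
  [1,4] S\NP   <
    [1,2] "saw" : S
    [2,4] (S\NP)\S   <
      [2,3] "idea" : PP
      [3,4] "here" : ((S\NP)\S)\PP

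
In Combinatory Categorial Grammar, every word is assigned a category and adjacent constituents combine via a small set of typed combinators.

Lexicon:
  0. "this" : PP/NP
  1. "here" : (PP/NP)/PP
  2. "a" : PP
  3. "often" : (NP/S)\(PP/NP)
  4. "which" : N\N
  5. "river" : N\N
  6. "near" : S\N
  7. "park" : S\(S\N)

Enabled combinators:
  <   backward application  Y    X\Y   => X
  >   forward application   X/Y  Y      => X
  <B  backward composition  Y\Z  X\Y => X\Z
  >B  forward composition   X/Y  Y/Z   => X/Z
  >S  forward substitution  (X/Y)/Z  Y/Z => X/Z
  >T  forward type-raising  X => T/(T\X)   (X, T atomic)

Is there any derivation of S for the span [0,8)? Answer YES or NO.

PP/NP (PP/NP)/PP PP (NP/S)\(PP/NP) N\N N\N S\N S\(S\N)
CKY chart[0,8] = {N/(N\PP), NP/(NP\PP), PP, PP/(NP\NP), PP/(PP\PP), PP/(S\S), S/(S\PP)}; S ∉ chart

NO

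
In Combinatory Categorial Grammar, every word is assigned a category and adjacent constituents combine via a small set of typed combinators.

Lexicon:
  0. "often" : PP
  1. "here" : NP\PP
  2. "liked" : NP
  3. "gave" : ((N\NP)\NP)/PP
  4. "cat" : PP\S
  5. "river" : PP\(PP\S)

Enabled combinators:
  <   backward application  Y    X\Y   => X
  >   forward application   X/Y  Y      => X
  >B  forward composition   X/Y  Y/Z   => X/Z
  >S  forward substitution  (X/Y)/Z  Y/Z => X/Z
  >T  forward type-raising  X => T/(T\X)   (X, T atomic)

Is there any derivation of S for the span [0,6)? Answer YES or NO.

NO

PP NP\PP NP ((N\NP)\NP)/PP PP\S PP\(PP\S)
CKY chart[0,6] = {N, N/(N\N), NP/(NP\N), PP/(PP\N), S/(S\N)}; S ∉ chart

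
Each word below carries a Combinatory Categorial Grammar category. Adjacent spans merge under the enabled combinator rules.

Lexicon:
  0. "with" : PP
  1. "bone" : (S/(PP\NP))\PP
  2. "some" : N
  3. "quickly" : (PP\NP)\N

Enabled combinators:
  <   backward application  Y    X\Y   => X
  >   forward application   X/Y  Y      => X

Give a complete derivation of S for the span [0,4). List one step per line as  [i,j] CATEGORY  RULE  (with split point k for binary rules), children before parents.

[0,4] S   >
  [0,2] S/(PP\NP)   <
    [0,1] "with" : PP
    [1,2] "bone" : (S/(PP\NP))\PP
  [2,4] PP\NP   <
    [2,3] "some" : N
    [3,4] "quickly" : (PP\NP)\N

[0,1] PP  lex  "with"
[1,2] (S/(PP\NP))\PP  lex  "bone"
[0,2] S/(PP\NP)  <  k=1
[2,3] N  lex  "some"
[3,4] (PP\NP)\N  lex  "quickly"
[2,4] PP\NP  <  k=3
[0,4] S  >  k=2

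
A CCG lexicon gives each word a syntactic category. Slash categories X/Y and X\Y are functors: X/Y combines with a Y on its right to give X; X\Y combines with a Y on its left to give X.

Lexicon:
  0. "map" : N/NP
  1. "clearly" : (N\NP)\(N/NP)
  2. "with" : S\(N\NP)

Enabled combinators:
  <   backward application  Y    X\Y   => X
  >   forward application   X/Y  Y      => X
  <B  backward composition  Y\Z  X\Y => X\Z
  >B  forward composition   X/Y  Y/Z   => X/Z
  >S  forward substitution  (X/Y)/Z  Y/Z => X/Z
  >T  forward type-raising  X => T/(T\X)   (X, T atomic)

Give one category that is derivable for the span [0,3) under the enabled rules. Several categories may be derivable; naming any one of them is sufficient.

[0,3] S   <
  [0,2] N\NP   <
    [0,1] "map" : N/NP
    [1,2] "clearly" : (N\NP)\(N/NP)
  [2,3] "with" : S\(N\NP)

S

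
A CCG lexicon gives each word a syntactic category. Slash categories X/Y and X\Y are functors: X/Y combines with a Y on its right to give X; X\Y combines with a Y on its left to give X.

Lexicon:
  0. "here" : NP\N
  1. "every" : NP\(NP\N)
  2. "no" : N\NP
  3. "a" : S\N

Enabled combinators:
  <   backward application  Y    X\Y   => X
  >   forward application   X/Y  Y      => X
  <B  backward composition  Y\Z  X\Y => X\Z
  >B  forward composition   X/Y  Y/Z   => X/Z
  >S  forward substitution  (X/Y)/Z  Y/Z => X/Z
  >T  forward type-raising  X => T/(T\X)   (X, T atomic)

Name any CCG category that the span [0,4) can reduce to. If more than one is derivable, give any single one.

S

[0,4] S   <
  [0,2] NP   <
    [0,1] "here" : NP\N
    [1,2] "every" : NP\(NP\N)
  [2,4] S\NP   <B
    [2,3] "no" : N\NP
    [3,4] "a" : S\N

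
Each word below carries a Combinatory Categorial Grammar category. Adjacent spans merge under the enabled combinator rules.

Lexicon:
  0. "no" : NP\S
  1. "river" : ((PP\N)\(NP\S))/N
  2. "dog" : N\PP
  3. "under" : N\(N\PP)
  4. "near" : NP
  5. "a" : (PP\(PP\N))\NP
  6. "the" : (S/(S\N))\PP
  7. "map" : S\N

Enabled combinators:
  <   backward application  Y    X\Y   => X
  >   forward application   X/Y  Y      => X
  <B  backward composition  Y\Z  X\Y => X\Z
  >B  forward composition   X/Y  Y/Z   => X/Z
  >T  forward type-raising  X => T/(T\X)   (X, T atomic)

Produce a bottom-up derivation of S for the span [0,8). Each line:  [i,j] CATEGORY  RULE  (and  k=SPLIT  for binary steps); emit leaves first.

[0,8] S   >
  [0,7] S/(S\N)   <
    [0,6] PP   <
      [0,4] PP\N   <
        [0,1] "no" : NP\S
        [1,4] (PP\N)\(NP\S)   >
          [1,2] "river" : ((PP\N)\(NP\S))/N
          [2,4] N   <
            [2,3] "dog" : N\PP
            [3,4] "under" : N\(N\PP)
      [4,6] PP\(PP\N)   <
        [4,5] "near" : NP
        [5,6] "a" : (PP\(PP\N))\NP
    [6,7] "the" : (S/(S\N))\PP
  [7,8] "map" : S\N

[0,1] NP\S  lex  "no"
[1,2] ((PP\N)\(NP\S))/N  lex  "river"
[2,3] N\PP  lex  "dog"
[3,4] N\(N\PP)  lex  "under"
[2,4] N  <  k=3
[1,4] (PP\N)\(NP\S)  >  k=2
[0,4] PP\N  <  k=1
[4,5] NP  lex  "near"
[5,6] (PP\(PP\N))\NP  lex  "a"
[4,6] PP\(PP\N)  <  k=5
[0,6] PP  <  k=4
[6,7] (S/(S\N))\PP  lex  "the"
[0,7] S/(S\N)  <  k=6
[7,8] S\N  lex  "map"
[0,8] S  >  k=7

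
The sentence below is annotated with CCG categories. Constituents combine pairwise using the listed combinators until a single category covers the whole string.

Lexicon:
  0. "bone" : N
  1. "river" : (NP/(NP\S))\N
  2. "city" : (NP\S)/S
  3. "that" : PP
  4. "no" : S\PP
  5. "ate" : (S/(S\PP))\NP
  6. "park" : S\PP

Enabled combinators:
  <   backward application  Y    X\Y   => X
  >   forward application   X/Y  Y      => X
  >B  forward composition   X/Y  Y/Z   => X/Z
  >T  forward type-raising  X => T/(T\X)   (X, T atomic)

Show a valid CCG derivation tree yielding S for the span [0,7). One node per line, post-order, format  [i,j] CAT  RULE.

[0,7] S   >
  [0,6] S/(S\PP)   <
    [0,5] NP   >
      [0,2] NP/(NP\S)   <
        [0,1] "bone" : N
        [1,2] "river" : (NP/(NP\S))\N
      [2,5] NP\S   >
        [2,3] "city" : (NP\S)/S
        [3,5] S   <
          [3,4] "that" : PP
          [4,5] "no" : S\PP
    [5,6] "ate" : (S/(S\PP))\NP
  [6,7] "park" : S\PP

[0,1] N  lex  "bone"
[1,2] (NP/(NP\S))\N  lex  "river"
[0,2] NP/(NP\S)  <  k=1
[2,3] (NP\S)/S  lex  "city"
[3,4] PP  lex  "that"
[4,5] S\PP  lex  "no"
[3,5] S  <  k=4
[2,5] NP\S  >  k=3
[0,5] NP  >  k=2
[5,6] (S/(S\PP))\NP  lex  "ate"
[0,6] S/(S\PP)  <  k=5
[6,7] S\PP  lex  "park"
[0,7] S  >  k=6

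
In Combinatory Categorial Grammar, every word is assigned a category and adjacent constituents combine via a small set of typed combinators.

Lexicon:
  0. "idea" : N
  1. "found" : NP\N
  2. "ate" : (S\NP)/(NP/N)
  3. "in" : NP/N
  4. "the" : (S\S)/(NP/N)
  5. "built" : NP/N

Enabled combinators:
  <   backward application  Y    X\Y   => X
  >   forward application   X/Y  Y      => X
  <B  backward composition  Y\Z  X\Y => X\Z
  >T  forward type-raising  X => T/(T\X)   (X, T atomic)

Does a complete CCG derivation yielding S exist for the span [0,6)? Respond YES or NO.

[0,6] S   <
  [0,2] NP   >
    [0,1] NP/(NP\N)   >T
      [0,1] "idea" : N
    [1,2] "found" : NP\N
  [2,6] S\NP   <B
    [2,4] S\NP   >
      [2,3] "ate" : (S\NP)/(NP/N)
      [3,4] "in" : NP/N
    [4,6] S\S   >
      [4,5] "the" : (S\S)/(NP/N)
      [5,6] "built" : NP/N

YES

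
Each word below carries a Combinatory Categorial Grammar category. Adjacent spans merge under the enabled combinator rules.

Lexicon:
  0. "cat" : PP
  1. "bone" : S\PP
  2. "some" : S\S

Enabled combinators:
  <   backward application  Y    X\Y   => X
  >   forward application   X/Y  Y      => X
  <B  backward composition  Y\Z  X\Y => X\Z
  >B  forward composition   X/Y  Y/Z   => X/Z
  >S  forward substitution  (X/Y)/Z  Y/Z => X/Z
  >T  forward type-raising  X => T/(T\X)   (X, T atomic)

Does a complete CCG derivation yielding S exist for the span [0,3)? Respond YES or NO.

[0,3] S   <
  [0,1] "cat" : PP
  [1,3] S\PP   <B
    [1,2] "bone" : S\PP
    [2,3] "some" : S\S

YES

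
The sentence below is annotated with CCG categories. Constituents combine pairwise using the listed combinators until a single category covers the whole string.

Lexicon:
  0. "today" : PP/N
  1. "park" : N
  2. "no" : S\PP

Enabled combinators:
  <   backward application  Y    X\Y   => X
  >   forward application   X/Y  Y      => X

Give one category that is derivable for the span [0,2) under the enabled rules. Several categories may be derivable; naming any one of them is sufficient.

PP

[0,3] S   <
  [0,2] PP   >
    [0,1] "today" : PP/N
    [1,2] "park" : N
  [2,3] "no" : S\PP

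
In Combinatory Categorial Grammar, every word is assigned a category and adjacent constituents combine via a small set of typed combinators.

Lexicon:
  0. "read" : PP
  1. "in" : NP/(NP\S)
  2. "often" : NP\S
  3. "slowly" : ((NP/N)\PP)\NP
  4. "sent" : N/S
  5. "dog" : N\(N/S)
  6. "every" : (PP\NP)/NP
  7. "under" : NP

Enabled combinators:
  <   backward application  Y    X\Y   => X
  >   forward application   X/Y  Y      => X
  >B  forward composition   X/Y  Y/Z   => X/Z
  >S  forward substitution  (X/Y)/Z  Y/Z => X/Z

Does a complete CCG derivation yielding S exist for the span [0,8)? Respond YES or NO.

PP NP/(NP\S) NP\S ((NP/N)\PP)\NP N/S N\(N/S) (PP\NP)/NP NP
CKY chart[0,8] = {PP}; S ∉ chart

NO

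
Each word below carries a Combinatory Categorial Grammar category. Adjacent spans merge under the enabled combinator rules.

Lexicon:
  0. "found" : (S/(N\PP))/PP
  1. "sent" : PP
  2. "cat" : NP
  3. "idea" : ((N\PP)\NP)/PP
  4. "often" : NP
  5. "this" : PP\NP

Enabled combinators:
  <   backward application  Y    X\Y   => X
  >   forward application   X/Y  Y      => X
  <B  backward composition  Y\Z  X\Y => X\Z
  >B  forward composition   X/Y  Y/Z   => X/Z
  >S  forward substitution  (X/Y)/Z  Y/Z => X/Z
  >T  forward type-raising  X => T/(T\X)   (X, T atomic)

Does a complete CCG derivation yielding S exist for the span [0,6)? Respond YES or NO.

[0,6] S   >
  [0,2] S/(N\PP)   >
    [0,1] "found" : (S/(N\PP))/PP
    [1,2] "sent" : PP
  [2,6] N\PP   <
    [2,3] "cat" : NP
    [3,6] (N\PP)\NP   >
      [3,4] "idea" : ((N\PP)\NP)/PP
      [4,6] PP   <
        [4,5] "often" : NP
        [5,6] "this" : PP\NP

YES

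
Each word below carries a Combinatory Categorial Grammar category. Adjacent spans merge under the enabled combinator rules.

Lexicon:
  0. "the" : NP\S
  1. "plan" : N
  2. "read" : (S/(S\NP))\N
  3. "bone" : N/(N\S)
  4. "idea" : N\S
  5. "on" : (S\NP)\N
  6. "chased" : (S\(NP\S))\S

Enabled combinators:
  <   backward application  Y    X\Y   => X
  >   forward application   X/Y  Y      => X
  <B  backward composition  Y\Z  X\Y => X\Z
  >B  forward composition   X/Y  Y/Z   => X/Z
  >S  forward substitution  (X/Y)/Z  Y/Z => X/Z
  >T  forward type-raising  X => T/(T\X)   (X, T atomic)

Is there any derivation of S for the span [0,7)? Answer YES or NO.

[0,7] S   <
  [0,1] "the" : NP\S
  [1,7] S\(NP\S)   <
    [1,6] S   >
      [1,3] S/(S\NP)   <
        [1,2] "plan" : N
        [2,3] "read" : (S/(S\NP))\N
      [3,6] S\NP   <
        [3,5] N   >
          [3,4] "bone" : N/(N\S)
          [4,5] "idea" : N\S
        [5,6] "on" : (S\NP)\N
    [6,7] "chased" : (S\(NP\S))\S

YES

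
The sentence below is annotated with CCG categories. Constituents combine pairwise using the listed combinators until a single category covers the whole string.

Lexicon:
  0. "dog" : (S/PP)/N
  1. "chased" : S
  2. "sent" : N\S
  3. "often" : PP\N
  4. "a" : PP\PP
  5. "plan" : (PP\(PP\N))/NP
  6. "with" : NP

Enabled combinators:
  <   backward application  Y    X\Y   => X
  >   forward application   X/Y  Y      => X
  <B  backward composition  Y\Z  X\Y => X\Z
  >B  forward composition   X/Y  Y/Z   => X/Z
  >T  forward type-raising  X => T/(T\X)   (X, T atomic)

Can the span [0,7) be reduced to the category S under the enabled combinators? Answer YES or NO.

YES

[0,7] S   >
  [0,3] S/PP   >
    [0,1] "dog" : (S/PP)/N
    [1,3] N   >
      [1,2] N/(N\S)   >T
        [1,2] "chased" : S
      [2,3] "sent" : N\S
  [3,7] PP   <
    [3,5] PP\N   <B
      [3,4] "often" : PP\N
      [4,5] "a" : PP\PP
    [5,7] PP\(PP\N)   >
      [5,6] "plan" : (PP\(PP\N))/NP
      [6,7] "with" : NP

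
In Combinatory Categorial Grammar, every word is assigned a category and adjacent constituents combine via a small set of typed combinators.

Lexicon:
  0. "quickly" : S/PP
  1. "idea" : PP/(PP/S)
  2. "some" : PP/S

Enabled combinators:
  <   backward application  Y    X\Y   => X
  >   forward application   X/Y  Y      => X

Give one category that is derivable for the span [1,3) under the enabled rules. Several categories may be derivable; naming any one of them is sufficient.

PP

[0,3] S   >
  [0,1] "quickly" : S/PP
  [1,3] PP   >
    [1,2] "idea" : PP/(PP/S)
    [2,3] "some" : PP/S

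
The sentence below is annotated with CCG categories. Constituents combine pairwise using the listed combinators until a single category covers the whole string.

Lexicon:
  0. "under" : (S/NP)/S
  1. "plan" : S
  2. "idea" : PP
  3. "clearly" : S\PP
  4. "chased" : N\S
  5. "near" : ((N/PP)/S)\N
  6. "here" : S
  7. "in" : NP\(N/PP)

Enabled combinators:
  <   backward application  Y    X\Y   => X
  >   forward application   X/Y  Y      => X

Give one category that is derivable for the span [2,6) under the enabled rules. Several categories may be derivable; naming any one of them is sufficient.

(N/PP)/S

[0,8] S   >
  [0,2] S/NP   >
    [0,1] "under" : (S/NP)/S
    [1,2] "plan" : S
  [2,8] NP   <
    [2,7] N/PP   >
      [2,6] (N/PP)/S   <
        [2,5] N   <
          [2,4] S   <
            [2,3] "idea" : PP
            [3,4] "clearly" : S\PP
          [4,5] "chased" : N\S
        [5,6] "near" : ((N/PP)/S)\N
      [6,7] "here" : S
    [7,8] "in" : NP\(N/PP)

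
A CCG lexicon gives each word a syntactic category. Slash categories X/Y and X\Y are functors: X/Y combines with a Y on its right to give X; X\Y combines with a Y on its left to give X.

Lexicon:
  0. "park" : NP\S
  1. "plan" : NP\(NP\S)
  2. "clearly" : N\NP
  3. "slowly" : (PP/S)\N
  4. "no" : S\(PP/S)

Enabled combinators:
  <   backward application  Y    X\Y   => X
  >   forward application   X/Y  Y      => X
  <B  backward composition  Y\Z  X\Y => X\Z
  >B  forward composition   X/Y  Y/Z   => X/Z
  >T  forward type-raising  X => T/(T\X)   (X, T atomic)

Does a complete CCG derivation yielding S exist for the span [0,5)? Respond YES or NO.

[0,5] S   <
  [0,3] N   <
    [0,2] NP   <
      [0,1] "park" : NP\S
      [1,2] "plan" : NP\(NP\S)
    [2,3] "clearly" : N\NP
  [3,5] S\N   <B
    [3,4] "slowly" : (PP/S)\N
    [4,5] "no" : S\(PP/S)

YES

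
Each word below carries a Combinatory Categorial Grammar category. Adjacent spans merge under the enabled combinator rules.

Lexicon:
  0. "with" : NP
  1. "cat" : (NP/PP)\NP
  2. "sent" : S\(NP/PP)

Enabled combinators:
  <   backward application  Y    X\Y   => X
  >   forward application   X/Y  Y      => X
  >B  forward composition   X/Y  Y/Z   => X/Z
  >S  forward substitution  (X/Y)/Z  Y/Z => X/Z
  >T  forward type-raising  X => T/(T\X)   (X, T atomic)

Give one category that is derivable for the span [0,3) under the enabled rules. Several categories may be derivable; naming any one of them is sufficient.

[0,3] S   <
  [0,2] NP/PP   <
    [0,1] "with" : NP
    [1,2] "cat" : (NP/PP)\NP
  [2,3] "sent" : S\(NP/PP)

S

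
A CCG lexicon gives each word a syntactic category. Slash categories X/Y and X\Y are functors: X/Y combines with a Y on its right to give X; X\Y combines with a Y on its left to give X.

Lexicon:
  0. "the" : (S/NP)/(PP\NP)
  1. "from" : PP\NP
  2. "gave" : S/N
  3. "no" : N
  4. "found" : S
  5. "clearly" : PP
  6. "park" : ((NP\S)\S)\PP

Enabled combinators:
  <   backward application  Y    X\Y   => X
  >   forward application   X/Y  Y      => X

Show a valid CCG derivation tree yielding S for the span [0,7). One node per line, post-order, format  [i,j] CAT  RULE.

[0,7] S   >
  [0,2] S/NP   >
    [0,1] "the" : (S/NP)/(PP\NP)
    [1,2] "from" : PP\NP
  [2,7] NP   <
    [2,4] S   >
      [2,3] "gave" : S/N
      [3,4] "no" : N
    [4,7] NP\S   <
      [4,5] "found" : S
      [5,7] (NP\S)\S   <
        [5,6] "clearly" : PP
        [6,7] "park" : ((NP\S)\S)\PP

[0,1] (S/NP)/(PP\NP)  lex  "the"
[1,2] PP\NP  lex  "from"
[0,2] S/NP  >  k=1
[2,3] S/N  lex  "gave"
[3,4] N  lex  "no"
[2,4] S  >  k=3
[4,5] S  lex  "found"
[5,6] PP  lex  "clearly"
[6,7] ((NP\S)\S)\PP  lex  "park"
[5,7] (NP\S)\S  <  k=6
[4,7] NP\S  <  k=5
[2,7] NP  <  k=4
[0,7] S  >  k=2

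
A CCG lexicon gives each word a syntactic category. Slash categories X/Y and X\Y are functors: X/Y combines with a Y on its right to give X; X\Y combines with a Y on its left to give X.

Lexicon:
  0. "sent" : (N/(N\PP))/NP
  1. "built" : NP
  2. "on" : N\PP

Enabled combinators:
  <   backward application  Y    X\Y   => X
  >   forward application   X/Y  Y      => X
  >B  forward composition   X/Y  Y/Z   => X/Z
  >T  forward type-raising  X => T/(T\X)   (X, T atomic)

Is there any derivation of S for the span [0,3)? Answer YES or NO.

(N/(N\PP))/NP NP N\PP
CKY chart[0,3] = {N, N/(N\N), NP/(NP\N), PP/(PP\N), S/(S\N)}; S ∉ chart

NO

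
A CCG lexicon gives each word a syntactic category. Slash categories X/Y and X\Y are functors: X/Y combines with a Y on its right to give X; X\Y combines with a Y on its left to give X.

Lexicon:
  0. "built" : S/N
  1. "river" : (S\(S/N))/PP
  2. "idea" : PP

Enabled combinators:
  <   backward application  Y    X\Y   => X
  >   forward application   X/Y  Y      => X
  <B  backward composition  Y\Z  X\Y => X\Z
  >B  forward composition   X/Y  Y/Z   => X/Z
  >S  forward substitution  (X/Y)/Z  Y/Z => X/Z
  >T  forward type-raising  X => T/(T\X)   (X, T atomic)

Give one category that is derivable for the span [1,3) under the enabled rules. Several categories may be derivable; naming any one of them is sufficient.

[0,3] S   <
  [0,1] "built" : S/N
  [1,3] S\(S/N)   >
    [1,2] "river" : (S\(S/N))/PP
    [2,3] "idea" : PP

S\(S/N)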